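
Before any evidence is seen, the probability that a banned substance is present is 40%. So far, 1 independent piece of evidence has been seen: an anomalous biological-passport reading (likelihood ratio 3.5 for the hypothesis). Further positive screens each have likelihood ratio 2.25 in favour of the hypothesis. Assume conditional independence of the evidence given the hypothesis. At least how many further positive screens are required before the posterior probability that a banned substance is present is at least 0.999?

Prior odds = 0.4/0.6 = 2/3.
Bayes factor of the evidence already in hand = 3.5.
Odds after that evidence = (2/3) × 3.5 = 7/3.
Target odds = 0.999/0.001 = 999.
Need 2.25ⁿ ≥ 999 ÷ (7/3) = 2997/7.
2.25⁷ = 4782969/16384 falls short of 2997/7 but 2.25⁸ = 43046721/65536 reaches it, so n = 8.

8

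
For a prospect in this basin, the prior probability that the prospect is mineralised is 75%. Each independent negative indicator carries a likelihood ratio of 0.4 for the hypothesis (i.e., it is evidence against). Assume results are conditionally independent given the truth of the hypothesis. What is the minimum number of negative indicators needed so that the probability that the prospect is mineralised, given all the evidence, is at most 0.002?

8

Prior odds: 0.75 ÷ 0.25 = 3.
Likelihood ratio per negative indicator = 0.4.
Target odds: 0.002 ÷ 0.998 = 1/499.
Need 3 × 0.4ⁿ ≤ 1/499, i.e. 0.4ⁿ ≤ 1/1497.
0.4⁷ = 128/78125 is still above 1/1497 but 0.4⁸ = 256/390625 is at or below it, so n = 8.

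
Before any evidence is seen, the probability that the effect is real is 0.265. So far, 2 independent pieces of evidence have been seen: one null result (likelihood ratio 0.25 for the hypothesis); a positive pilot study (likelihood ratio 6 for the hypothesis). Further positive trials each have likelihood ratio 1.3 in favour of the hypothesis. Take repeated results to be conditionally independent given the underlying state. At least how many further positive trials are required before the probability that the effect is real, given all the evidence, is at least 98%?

18

Prior odds = 0.265/0.735 = 53/147.
Combined Bayes factor of the evidence already in hand = 0.25 × 6 = 1.5.
Odds after that evidence = (53/147) × 1.5 = 53/98.
Target odds = 0.98/0.02 = 49.
Need 1.3ⁿ ≥ 49 ÷ (53/98) = 4802/53.
1.3¹⁷ ≈86.5042 falls short of 4802/53 but 1.3¹⁸ ≈112.455 reaches it, so n = 18.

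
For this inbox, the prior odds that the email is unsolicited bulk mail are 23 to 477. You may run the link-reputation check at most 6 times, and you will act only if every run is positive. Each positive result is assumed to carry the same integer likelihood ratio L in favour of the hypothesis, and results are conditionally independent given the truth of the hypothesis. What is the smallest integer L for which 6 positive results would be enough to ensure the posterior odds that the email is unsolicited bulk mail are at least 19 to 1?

Prior odds = 23/477.
Target odds = 19.
Need L⁶ ≥ 19 ÷ (23/477) = 9063/23.
2⁶ = 64 < 9063/23 ≤ 729 = 3⁶, so L = 3.

3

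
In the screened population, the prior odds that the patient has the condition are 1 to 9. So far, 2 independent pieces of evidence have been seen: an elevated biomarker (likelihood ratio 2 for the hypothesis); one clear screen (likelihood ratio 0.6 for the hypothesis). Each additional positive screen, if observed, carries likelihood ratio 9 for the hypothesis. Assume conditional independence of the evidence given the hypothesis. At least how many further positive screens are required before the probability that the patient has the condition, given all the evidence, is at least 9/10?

2

Prior odds = 1/9.
Combined Bayes factor of the evidence already in hand = 2 × 0.6 = 1.2.
Odds after that evidence = (1/9) × 1.2 = 2/15.
Target odds = 0.9/0.1 = 9.
Need 9ⁿ ≥ 9 ÷ (2/15) = 67.5.
9¹ = 9 falls short of 67.5 but 9² = 81 reaches it, so n = 2.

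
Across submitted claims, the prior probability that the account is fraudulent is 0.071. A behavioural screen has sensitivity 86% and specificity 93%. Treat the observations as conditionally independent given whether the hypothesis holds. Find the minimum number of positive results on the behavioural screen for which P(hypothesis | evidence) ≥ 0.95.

3

Prior odds: 0.071 ÷ 0.929 = 71/929.
False-positive rate = 1 − 0.93 = 0.07; likelihood ratio of a positive = 0.86/0.07 = 86/7.
Target odds: 0.95 ÷ 0.05 = 19.
Need (71/929) × (86/7)ⁿ ≥ 19, i.e. (86/7)ⁿ ≥ 17651/71.
(86/7)² = 7396/49 falls short of 17651/71 but (86/7)³ = 636056/343 reaches it, so n = 3.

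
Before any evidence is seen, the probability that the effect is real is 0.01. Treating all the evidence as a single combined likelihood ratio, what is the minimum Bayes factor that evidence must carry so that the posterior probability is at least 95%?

1881

Prior odds = 0.01/0.99 = 1/99.
Target odds = 0.95/0.05 = 19.
Required Bayes factor = 19 ÷ (1/99) = 1881.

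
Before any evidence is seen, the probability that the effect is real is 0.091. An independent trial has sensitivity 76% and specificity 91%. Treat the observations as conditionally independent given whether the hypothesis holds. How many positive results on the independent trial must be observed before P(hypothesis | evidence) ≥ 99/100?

4

Prior odds = 0.091/0.909 = 91/909.
False-positive rate = 1 − 0.91 = 0.09; likelihood ratio of a positive = 0.76/0.09 = 76/9.
Target odds: 0.99 ÷ 0.01 = 99.
Need (91/909) × (76/9)ⁿ ≥ 99, i.e. (76/9)ⁿ ≥ 89991/91.
(76/9)³ = 438976/729 falls short of 89991/91 but (76/9)⁴ = 33362176/6561 reaches it, so n = 4.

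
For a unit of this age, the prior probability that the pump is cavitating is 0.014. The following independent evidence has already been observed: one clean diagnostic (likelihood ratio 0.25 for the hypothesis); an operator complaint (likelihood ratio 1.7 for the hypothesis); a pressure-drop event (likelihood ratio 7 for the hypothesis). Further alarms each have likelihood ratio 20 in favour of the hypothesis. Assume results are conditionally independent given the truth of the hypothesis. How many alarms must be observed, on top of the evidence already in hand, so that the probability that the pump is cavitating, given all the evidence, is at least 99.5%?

Prior odds = 0.014/0.986 = 7/493.
Combined Bayes factor of the evidence already in hand = 0.25 × 1.7 × 7 = 2.975.
Odds after that evidence = (7/493) × 2.975 = 49/1160.
Target odds = 0.995/0.005 = 199.
Need 20ⁿ ≥ 199 ÷ (49/1160) = 230840/49.
20² = 400 falls short of 230840/49 but 20³ = 8000 reaches it, so n = 3.

3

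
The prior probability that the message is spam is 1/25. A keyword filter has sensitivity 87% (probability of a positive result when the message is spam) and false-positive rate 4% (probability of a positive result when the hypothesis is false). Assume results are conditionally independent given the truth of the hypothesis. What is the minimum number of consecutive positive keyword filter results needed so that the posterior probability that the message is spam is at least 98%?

Prior odds: 0.04 ÷ 0.96 = 1/24.
Likelihood ratio of a positive result = 0.87/0.04 = 21.75.
Target posterior odds = 0.98/0.02 = 49.
Need (1/24) × 21.75ⁿ ≥ 49, i.e. 21.75ⁿ ≥ 1176.
21.75² = 473.0625 falls short of 1176 but 21.75³ = 658503/64 reaches it, so n = 3.

3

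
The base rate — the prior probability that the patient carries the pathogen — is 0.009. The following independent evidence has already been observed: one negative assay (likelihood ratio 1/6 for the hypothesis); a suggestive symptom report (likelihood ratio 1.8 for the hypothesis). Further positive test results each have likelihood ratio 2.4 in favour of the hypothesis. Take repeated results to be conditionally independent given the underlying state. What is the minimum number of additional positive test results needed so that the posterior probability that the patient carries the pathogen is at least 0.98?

12

Prior odds = 0.009/0.991 = 9/991.
Combined Bayes factor of the evidence already in hand = (1/6) × 1.8 = 0.3.
Odds after that evidence = (9/991) × 0.3 = 27/9910.
Target odds = 0.98/0.02 = 49.
Need 2.4ⁿ ≥ 49 ÷ (27/9910) = 485590/27.
2.4¹¹ ≈15216.8 falls short of 485590/27 but 2.4¹² ≈36520.3 reaches it, so n = 12.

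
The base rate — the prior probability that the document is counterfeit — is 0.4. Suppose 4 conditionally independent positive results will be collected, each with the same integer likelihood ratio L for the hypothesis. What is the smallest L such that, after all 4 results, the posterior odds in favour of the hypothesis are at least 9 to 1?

Prior odds = 0.4/0.6 = 2/3.
Target odds = 9.
Need L⁴ ≥ 9 ÷ (2/3) = 13.5.
1⁴ = 1 < 13.5 ≤ 16 = 2⁴, so L = 2.

2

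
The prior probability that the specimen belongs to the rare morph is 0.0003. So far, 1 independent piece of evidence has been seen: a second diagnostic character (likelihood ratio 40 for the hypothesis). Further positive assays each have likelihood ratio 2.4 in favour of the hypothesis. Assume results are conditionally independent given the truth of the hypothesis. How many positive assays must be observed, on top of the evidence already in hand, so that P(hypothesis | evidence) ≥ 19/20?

9

Prior odds = 0.0003/0.9997 = 3/9997.
Bayes factor of the evidence already in hand = 40.
Odds after that evidence = (3/9997) × 40 = 120/9997.
Target odds = 0.95/0.05 = 19.
Need 2.4ⁿ ≥ 19 ÷ (120/9997) = 189943/120.
2.4⁸ = 429981696/390625 falls short of 189943/120 but 2.4⁹ ≈2641.81 reaches it, so n = 9.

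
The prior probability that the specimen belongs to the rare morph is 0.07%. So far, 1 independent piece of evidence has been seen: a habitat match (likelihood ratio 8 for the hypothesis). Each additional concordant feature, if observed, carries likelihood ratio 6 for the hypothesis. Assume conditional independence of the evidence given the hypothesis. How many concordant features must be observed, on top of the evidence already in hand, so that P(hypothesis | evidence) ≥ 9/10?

5

Prior odds = 0.0007/0.9993 = 7/9993.
Bayes factor of the evidence already in hand = 8.
Odds after that evidence = (7/9993) × 8 = 56/9993.
Target odds = 0.9/0.1 = 9.
Need 6ⁿ ≥ 9 ÷ (56/9993) = 89937/56.
6⁴ = 1296 falls short of 89937/56 but 6⁵ = 7776 reaches it, so n = 5.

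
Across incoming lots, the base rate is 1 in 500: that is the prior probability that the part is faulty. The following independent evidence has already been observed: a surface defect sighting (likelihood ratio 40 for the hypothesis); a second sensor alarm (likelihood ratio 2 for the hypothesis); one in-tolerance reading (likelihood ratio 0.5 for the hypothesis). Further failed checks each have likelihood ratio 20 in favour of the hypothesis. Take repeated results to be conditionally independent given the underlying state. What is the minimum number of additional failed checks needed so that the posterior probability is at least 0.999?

4

Prior odds = 0.002/0.998 = 1/499.
Combined Bayes factor of the evidence already in hand = 40 × 2 × 0.5 = 40.
Odds after that evidence = (1/499) × 40 = 40/499.
Target odds = 0.999/0.001 = 999.
Need 20ⁿ ≥ 999 ÷ (40/499) = 12462.525.
20³ = 8000 falls short of 12462.525 but 20⁴ = 160000 reaches it, so n = 4.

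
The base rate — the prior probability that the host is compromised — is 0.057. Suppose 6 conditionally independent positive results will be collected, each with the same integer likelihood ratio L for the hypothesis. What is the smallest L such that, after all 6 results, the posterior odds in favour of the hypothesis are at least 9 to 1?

3

Prior odds = 0.057/0.943 = 57/943.
Target odds = 9.
Need L⁶ ≥ 9 ÷ (57/943) = 2829/19.
2⁶ = 64 < 2829/19 ≤ 729 = 3⁶, so L = 3.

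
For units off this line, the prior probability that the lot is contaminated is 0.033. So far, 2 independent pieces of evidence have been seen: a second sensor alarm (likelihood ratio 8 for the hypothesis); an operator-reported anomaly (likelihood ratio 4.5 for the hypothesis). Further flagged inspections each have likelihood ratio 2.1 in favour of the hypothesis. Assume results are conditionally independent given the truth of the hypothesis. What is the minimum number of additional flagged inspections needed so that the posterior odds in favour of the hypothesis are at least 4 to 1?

2

Prior odds = 0.033/0.967 = 33/967.
Combined Bayes factor of the evidence already in hand = 8 × 4.5 = 36.
Odds after that evidence = (33/967) × 36 = 1188/967.
Target odds = 4.
Need 2.1ⁿ ≥ 4 ÷ (1188/967) = 967/297.
2.1¹ = 2.1 falls short of 967/297 but 2.1² = 4.41 reaches it, so n = 2.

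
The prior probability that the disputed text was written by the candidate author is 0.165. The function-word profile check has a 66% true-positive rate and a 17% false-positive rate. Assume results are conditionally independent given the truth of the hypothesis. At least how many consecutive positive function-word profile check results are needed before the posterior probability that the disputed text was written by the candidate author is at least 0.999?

7

Prior odds: 0.165 ÷ 0.835 = 33/167.
Likelihood ratio of a positive result = 0.66/0.17 = 66/17.
Target odds: 0.999 ÷ 0.001 = 999.
Require (66/17)ⁿ ≥ 999 ÷ (33/167) = 55611/11.
(66/17)⁶ ≈3424.29 falls short of 55611/11 but (66/17)⁷ ≈13294.3 reaches it, so n = 7.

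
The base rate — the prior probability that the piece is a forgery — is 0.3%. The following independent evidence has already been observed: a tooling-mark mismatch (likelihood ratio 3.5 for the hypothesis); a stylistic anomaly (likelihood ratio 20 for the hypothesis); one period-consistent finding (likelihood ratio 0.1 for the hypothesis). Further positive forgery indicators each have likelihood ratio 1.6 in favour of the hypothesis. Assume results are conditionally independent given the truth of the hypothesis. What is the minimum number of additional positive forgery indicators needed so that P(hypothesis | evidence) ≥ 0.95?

15

Prior odds = 0.003/0.997 = 3/997.
Combined Bayes factor of the evidence already in hand = 3.5 × 20 × 0.1 = 7.
Odds after that evidence = (3/997) × 7 = 21/997.
Target odds = 0.95/0.05 = 19.
Need 1.6ⁿ ≥ 19 ÷ (21/997) = 18943/21.
1.6¹⁴ ≈720.576 falls short of 18943/21 but 1.6¹⁵ ≈1152.92 reaches it, so n = 15.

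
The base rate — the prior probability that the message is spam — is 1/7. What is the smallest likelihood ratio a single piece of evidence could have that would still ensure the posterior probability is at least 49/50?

Prior odds = (1/7)/(6/7) = 1/6.
Target odds = 0.98/0.02 = 49.
Required Bayes factor = 49 ÷ (1/6) = 294.

294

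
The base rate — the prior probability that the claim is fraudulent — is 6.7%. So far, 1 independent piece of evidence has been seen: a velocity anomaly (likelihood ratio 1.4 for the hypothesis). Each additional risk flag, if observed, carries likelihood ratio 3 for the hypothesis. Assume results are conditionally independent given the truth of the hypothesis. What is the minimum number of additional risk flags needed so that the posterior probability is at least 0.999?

Prior odds = 0.067/0.933 = 67/933.
Bayes factor of the evidence already in hand = 1.4.
Odds after that evidence = (67/933) × 1.4 = 469/4665.
Target odds = 0.999/0.001 = 999.
Need 3ⁿ ≥ 999 ÷ (469/4665) = 4660335/469.
3⁸ = 6561 falls short of 4660335/469 but 3⁹ = 19683 reaches it, so n = 9.

9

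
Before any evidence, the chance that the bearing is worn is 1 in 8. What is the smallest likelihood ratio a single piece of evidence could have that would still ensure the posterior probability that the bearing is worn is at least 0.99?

693

Prior odds = 0.125/0.875 = 1/7.
Target odds = 0.99/0.01 = 99.
Required Bayes factor = 99 ÷ (1/7) = 693.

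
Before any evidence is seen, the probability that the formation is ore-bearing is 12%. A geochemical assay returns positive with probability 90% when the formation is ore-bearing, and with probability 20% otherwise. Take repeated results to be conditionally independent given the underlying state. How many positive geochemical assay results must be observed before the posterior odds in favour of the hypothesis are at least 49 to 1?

Prior odds: 0.12 ÷ 0.88 = 3/22.
Likelihood ratio of a positive result = 0.9/0.2 = 4.5.
Target odds = 49.
Require 4.5ⁿ ≥ 49 ÷ (3/22) = 1078/3.
4.5³ = 91.125 falls short of 1078/3 but 4.5⁴ = 410.0625 reaches it, so n = 4.

4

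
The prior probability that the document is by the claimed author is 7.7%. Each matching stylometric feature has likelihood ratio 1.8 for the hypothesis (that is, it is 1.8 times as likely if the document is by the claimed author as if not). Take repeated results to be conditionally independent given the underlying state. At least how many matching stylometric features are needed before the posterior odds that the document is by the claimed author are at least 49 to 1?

11

Prior odds = 0.077/0.923 = 77/923.
Likelihood ratio per matching stylometric feature = 1.8.
Target odds = 49.
Require 1.8ⁿ ≥ 49 ÷ (77/923) = 6461/11.
1.8¹⁰ ≈357.047 falls short of 6461/11 but 1.8¹¹ ≈642.684 reaches it, so n = 11.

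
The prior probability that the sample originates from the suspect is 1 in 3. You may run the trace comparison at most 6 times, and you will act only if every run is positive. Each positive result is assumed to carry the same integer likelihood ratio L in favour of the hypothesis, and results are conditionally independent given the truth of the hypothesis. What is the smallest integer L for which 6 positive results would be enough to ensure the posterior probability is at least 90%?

Prior odds = (1/3)/(2/3) = 0.5.
Target odds = 0.9/0.1 = 9.
Need L⁶ ≥ 9 ÷ 0.5 = 18.
1⁶ = 1 < 18 ≤ 64 = 2⁶, so L = 2.

2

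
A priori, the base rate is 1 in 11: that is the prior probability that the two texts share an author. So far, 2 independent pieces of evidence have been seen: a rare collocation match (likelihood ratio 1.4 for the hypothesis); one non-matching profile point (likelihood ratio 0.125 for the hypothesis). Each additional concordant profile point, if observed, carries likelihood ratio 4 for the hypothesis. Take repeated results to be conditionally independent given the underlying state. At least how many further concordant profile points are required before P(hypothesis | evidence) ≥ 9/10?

5

Prior odds = (1/11)/(10/11) = 0.1.
Combined Bayes factor of the evidence already in hand = 1.4 × 0.125 = 0.175.
Odds after that evidence = 0.1 × 0.175 = 0.0175.
Target odds = 0.9/0.1 = 9.
Need 4ⁿ ≥ 9 ÷ 0.0175 = 3600/7.
4⁴ = 256 falls short of 3600/7 but 4⁵ = 1024 reaches it, so n = 5.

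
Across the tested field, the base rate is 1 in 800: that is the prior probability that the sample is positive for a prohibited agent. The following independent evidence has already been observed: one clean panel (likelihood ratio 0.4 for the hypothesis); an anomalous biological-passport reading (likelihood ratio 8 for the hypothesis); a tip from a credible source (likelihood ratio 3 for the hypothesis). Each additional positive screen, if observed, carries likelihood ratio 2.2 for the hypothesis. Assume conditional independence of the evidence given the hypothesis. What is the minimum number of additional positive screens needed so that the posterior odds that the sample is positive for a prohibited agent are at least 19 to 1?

Prior odds = 0.00125/0.99875 = 1/799.
Combined Bayes factor of the evidence already in hand = 0.4 × 8 × 3 = 9.6.
Odds after that evidence = (1/799) × 9.6 = 48/3995.
Target odds = 19.
Need 2.2ⁿ ≥ 19 ÷ (48/3995) = 75905/48.
2.2⁹ ≈1207.27 falls short of 75905/48 but 2.2¹⁰ ≈2655.99 reaches it, so n = 10.

10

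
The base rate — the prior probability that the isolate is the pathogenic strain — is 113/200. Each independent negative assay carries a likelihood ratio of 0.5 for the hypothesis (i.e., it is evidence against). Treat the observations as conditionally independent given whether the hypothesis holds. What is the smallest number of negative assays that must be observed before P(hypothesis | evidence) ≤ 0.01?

Prior odds: 0.565 ÷ 0.435 = 113/87.
Likelihood ratio per negative assay = 0.5.
Target posterior odds = 0.01/0.99 = 1/99.
Need (113/87) × 0.5ⁿ ≤ 1/99, i.e. 0.5ⁿ ≤ 29/3729.
0.5⁷ = 0.0078125 is still above 29/3729 but 0.5⁸ = 0.00390625 is at or below it, so n = 8.

8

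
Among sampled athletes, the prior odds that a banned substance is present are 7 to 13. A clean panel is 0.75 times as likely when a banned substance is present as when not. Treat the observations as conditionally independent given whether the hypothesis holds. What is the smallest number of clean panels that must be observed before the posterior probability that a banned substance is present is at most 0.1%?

22

Prior odds = 7/13.
Likelihood ratio per clean panel = 0.75.
Target odds: 0.001 ÷ 0.999 = 1/999.
Require 0.75ⁿ ≤ 1/999 ÷ (7/13) = 13/6993.
0.75²¹ ≈0.00237841 is still above 13/6993 but 0.75²² ≈0.00178381 is at or below it, so n = 22.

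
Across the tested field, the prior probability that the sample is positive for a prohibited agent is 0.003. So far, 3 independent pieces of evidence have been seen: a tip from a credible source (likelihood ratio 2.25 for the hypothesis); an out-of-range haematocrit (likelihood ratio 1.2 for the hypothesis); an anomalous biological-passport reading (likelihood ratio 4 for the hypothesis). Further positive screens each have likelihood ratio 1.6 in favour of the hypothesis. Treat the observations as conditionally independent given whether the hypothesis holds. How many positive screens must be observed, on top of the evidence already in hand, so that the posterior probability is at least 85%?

Prior odds = 0.003/0.997 = 3/997.
Combined Bayes factor of the evidence already in hand = 2.25 × 1.2 × 4 = 10.8.
Odds after that evidence = (3/997) × 10.8 = 162/4985.
Target odds = 0.85/0.15 = 17/3.
Need 1.6ⁿ ≥ 17/3 ÷ (162/4985) = 84745/486.
1.6¹⁰ ≈109.951 falls short of 84745/486 but 1.6¹¹ ≈175.922 reaches it, so n = 11.

11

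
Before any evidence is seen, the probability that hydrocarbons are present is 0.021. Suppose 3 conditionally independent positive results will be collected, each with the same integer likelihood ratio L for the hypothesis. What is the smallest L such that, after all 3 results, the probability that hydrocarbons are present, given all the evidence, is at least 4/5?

6

Prior odds = 0.021/0.979 = 21/979.
Target odds = 0.8/0.2 = 4.
Need L³ ≥ 4 ÷ (21/979) = 3916/21.
5³ = 125 < 3916/21 ≤ 216 = 6³, so L = 6.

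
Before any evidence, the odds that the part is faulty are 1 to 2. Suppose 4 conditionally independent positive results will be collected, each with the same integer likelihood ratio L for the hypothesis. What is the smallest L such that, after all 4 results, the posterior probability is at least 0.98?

4

Prior odds = 0.5.
Target odds = 0.98/0.02 = 49.
Need L⁴ ≥ 49 ÷ 0.5 = 98.
3⁴ = 81 < 98 ≤ 256 = 4⁴, so L = 4.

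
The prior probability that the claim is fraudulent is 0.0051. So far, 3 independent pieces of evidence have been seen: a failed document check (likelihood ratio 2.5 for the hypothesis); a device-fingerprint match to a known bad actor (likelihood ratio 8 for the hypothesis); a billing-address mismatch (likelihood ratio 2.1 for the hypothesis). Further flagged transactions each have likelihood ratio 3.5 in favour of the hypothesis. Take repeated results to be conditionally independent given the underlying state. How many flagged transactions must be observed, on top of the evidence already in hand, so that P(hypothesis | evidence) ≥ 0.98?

Prior odds = 0.0051/0.9949 = 51/9949.
Combined Bayes factor of the evidence already in hand = 2.5 × 8 × 2.1 = 42.
Odds after that evidence = (51/9949) × 42 = 2142/9949.
Target odds = 0.98/0.02 = 49.
Need 3.5ⁿ ≥ 49 ÷ (2142/9949) = 69643/306.
3.5⁴ = 150.0625 falls short of 69643/306 but 3.5⁵ = 525.21875 reaches it, so n = 5.

5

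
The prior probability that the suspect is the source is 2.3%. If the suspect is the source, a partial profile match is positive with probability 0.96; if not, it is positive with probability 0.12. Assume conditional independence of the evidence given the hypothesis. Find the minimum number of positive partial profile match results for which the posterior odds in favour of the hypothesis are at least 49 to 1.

Prior odds: 0.023 ÷ 0.977 = 23/977.
Likelihood ratio of a positive = 0.96/0.12 = 8.
Target odds = 49.
Require 8ⁿ ≥ 49 ÷ (23/977) = 47873/23.
8³ = 512 falls short of 47873/23 but 8⁴ = 4096 reaches it, so n = 4.

4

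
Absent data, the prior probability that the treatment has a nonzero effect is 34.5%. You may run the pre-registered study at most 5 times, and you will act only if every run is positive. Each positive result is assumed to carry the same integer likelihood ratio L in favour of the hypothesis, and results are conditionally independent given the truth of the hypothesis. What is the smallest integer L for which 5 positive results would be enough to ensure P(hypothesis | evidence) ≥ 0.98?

3

Prior odds = 0.345/0.655 = 69/131.
Target odds = 0.98/0.02 = 49.
Need L⁵ ≥ 49 ÷ (69/131) = 6419/69.
2⁵ = 32 < 6419/69 ≤ 243 = 3⁵, so L = 3.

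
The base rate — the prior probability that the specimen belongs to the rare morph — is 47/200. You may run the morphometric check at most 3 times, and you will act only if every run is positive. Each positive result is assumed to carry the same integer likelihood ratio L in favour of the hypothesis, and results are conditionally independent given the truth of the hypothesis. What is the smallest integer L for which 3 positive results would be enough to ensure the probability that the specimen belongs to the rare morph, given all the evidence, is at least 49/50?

6

Prior odds = 0.235/0.765 = 47/153.
Target odds = 0.98/0.02 = 49.
Need L³ ≥ 49 ÷ (47/153) = 7497/47.
5³ = 125 < 7497/47 ≤ 216 = 6³, so L = 6.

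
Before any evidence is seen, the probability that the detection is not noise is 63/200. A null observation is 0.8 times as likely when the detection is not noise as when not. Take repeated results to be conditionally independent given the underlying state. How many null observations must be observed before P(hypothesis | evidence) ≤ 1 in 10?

7

Prior odds = 0.315/0.685 = 63/137.
Likelihood ratio per null observation = 0.8.
Target odds: 0.1 ÷ 0.9 = 1/9.
Need (63/137) × 0.8ⁿ ≤ 1/9, i.e. 0.8ⁿ ≤ 137/567.
0.8⁶ = 4096/15625 is still above 137/567 but 0.8⁷ = 16384/78125 is at or below it, so n = 7.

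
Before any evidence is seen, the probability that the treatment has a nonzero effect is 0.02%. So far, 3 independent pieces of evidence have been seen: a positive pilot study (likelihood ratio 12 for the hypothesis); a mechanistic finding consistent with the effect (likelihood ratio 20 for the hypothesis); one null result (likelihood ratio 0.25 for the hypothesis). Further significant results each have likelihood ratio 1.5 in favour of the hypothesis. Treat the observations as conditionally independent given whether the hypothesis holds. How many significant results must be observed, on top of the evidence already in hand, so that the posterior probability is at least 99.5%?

24

Prior odds = 0.0002/0.9998 = 1/4999.
Combined Bayes factor of the evidence already in hand = 12 × 20 × 0.25 = 60.
Odds after that evidence = (1/4999) × 60 = 60/4999.
Target odds = 0.995/0.005 = 199.
Need 1.5ⁿ ≥ 199 ÷ (60/4999) = 994801/60.
1.5²³ ≈11222.7 falls short of 994801/60 but 1.5²⁴ ≈16834.1 reaches it, so n = 24.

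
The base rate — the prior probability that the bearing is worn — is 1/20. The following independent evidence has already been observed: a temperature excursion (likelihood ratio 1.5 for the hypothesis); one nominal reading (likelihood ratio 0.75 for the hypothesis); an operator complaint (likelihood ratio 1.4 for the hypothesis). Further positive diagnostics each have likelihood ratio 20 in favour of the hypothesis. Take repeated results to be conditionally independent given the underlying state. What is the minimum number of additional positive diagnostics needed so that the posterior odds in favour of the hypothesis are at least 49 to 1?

Prior odds = 0.05/0.95 = 1/19.
Combined Bayes factor of the evidence already in hand = 1.5 × 0.75 × 1.4 = 1.575.
Odds after that evidence = (1/19) × 1.575 = 63/760.
Target odds = 49.
Need 20ⁿ ≥ 49 ÷ (63/760) = 5320/9.
20² = 400 falls short of 5320/9 but 20³ = 8000 reaches it, so n = 3.

3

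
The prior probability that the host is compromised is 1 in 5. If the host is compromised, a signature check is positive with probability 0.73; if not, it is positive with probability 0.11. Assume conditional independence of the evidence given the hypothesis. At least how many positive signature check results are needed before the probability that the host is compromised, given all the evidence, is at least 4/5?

Prior odds = 0.2/0.8 = 0.25.
Likelihood ratio of a positive = 0.73/0.11 = 73/11.
Target odds: 0.8 ÷ 0.2 = 4.
Require (73/11)ⁿ ≥ 4 ÷ 0.25 = 16.
(73/11)¹ = 73/11 falls short of 16 but (73/11)² = 5329/121 reaches it, so n = 2.

2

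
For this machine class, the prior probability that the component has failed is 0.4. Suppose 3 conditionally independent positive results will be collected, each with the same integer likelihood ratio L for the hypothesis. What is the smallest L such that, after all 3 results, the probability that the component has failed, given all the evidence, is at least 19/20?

4

Prior odds = 0.4/0.6 = 2/3.
Target odds = 0.95/0.05 = 19.
Need L³ ≥ 19 ÷ (2/3) = 28.5.
3³ = 27 < 28.5 ≤ 64 = 4³, so L = 4.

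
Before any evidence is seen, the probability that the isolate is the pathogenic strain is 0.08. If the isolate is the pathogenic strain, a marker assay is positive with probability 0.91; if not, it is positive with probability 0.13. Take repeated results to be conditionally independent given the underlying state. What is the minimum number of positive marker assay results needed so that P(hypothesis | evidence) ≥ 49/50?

4

Prior odds = 0.08/0.92 = 2/23.
Likelihood ratio of a positive = 0.91/0.13 = 7.
Target posterior odds = 0.98/0.02 = 49.
Need (2/23) × 7ⁿ ≥ 49, i.e. 7ⁿ ≥ 563.5.
7³ = 343 falls short of 563.5 but 7⁴ = 2401 reaches it, so n = 4.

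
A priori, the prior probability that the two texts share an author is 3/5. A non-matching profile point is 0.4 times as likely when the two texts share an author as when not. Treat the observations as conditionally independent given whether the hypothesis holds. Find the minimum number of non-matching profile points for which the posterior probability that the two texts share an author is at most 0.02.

Prior odds: 0.6 ÷ 0.4 = 1.5.
Likelihood ratio per non-matching profile point = 0.4.
Target posterior odds = 0.02/0.98 = 1/49.
Need 1.5 × 0.4ⁿ ≤ 1/49, i.e. 0.4ⁿ ≤ 2/147.
0.4⁴ = 0.0256 is still above 2/147 but 0.4⁵ = 0.01024 is at or below it, so n = 5.

5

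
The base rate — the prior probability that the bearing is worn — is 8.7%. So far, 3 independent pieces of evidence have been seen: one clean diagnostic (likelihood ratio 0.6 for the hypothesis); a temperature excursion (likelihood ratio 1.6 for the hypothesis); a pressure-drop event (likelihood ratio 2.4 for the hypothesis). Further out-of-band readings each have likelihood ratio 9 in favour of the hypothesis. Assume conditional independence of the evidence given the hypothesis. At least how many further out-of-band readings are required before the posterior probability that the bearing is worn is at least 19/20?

3

Prior odds = 0.087/0.913 = 87/913.
Combined Bayes factor of the evidence already in hand = 0.6 × 1.6 × 2.4 = 2.304.
Odds after that evidence = (87/913) × 2.304 = 25056/114125.
Target odds = 0.95/0.05 = 19.
Need 9ⁿ ≥ 19 ÷ (25056/114125) = 2168375/25056.
9² = 81 falls short of 2168375/25056 but 9³ = 729 reaches it, so n = 3.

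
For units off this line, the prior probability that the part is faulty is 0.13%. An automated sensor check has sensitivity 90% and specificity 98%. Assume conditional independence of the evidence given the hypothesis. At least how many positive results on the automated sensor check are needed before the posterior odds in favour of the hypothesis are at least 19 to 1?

3

Prior odds: 0.0013 ÷ 0.9987 = 13/9987.
False-positive rate = 1 − 0.98 = 0.02; likelihood ratio of a positive = 0.9/0.02 = 45.
Target odds = 19.
Require 45ⁿ ≥ 19 ÷ (13/9987) = 189753/13.
45² = 2025 falls short of 189753/13 but 45³ = 91125 reaches it, so n = 3.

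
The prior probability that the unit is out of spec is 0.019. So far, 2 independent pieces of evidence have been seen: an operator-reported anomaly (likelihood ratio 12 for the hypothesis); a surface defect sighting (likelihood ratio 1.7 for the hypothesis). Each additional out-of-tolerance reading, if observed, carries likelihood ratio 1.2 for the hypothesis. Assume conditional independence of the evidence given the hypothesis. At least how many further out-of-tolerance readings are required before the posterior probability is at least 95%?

Prior odds = 0.019/0.981 = 19/981.
Combined Bayes factor of the evidence already in hand = 12 × 1.7 = 20.4.
Odds after that evidence = (19/981) × 20.4 = 646/1635.
Target odds = 0.95/0.05 = 19.
Need 1.2ⁿ ≥ 19 ÷ (646/1635) = 1635/34.
1.2²¹ ≈46.0051 falls short of 1635/34 but 1.2²² ≈55.2061 reaches it, so n = 22.

22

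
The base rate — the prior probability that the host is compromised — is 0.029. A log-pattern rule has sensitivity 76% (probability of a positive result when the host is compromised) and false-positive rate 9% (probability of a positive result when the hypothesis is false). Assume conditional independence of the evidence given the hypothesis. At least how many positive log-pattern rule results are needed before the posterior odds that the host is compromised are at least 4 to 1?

3

Prior odds = 0.029/0.971 = 29/971.
Likelihood ratio of a positive result = 0.76/0.09 = 76/9.
Target odds = 4.
Require (76/9)ⁿ ≥ 4 ÷ (29/971) = 3884/29.
(76/9)² = 5776/81 falls short of 3884/29 but (76/9)³ = 438976/729 reaches it, so n = 3.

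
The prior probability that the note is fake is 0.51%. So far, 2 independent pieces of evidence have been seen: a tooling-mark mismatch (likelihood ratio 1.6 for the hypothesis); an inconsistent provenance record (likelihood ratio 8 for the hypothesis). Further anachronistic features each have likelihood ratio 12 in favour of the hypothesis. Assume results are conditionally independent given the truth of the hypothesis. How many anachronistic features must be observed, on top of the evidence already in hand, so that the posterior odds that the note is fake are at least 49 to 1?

Prior odds = 0.0051/0.9949 = 51/9949.
Combined Bayes factor of the evidence already in hand = 1.6 × 8 = 12.8.
Odds after that evidence = (51/9949) × 12.8 = 3264/49745.
Target odds = 49.
Need 12ⁿ ≥ 49 ÷ (3264/49745) = 2437505/3264.
12² = 144 falls short of 2437505/3264 but 12³ = 1728 reaches it, so n = 3.

3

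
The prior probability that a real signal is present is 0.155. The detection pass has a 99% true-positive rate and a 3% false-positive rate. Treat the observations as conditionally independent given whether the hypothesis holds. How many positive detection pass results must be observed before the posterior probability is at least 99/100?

Prior odds: 0.155 ÷ 0.845 = 31/169.
Likelihood ratio of a positive result = 0.99/0.03 = 33.
Target odds: 0.99 ÷ 0.01 = 99.
Need (31/169) × 33ⁿ ≥ 99, i.e. 33ⁿ ≥ 16731/31.
33¹ = 33 falls short of 16731/31 but 33² = 1089 reaches it, so n = 2.

2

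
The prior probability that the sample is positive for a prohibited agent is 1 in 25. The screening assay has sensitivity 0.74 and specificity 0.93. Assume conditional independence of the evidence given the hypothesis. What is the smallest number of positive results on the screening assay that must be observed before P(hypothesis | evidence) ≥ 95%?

Prior odds = 0.04/0.96 = 1/24.
False-positive rate = 1 − 0.93 = 0.07; likelihood ratio of a positive = 0.74/0.07 = 74/7.
Target posterior odds = 0.95/0.05 = 19.
Need (1/24) × (74/7)ⁿ ≥ 19, i.e. (74/7)ⁿ ≥ 456.
(74/7)² = 5476/49 falls short of 456 but (74/7)³ = 405224/343 reaches it, so n = 3.

3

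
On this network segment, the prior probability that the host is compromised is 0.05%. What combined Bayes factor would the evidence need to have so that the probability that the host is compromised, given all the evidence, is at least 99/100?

197901

Prior odds = 0.0005/0.9995 = 1/1999.
Target odds = 0.99/0.01 = 99.
Required Bayes factor = 99 ÷ (1/1999) = 197901.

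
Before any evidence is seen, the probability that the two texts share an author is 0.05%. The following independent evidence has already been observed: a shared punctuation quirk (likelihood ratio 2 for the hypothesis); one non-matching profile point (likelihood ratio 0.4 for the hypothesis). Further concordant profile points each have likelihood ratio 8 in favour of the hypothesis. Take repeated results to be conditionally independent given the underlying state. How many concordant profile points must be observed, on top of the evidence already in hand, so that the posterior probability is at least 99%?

Prior odds = 0.0005/0.9995 = 1/1999.
Combined Bayes factor of the evidence already in hand = 2 × 0.4 = 0.8.
Odds after that evidence = (1/1999) × 0.8 = 4/9995.
Target odds = 0.99/0.01 = 99.
Need 8ⁿ ≥ 99 ÷ (4/9995) = 247376.25.
8⁵ = 32768 falls short of 247376.25 but 8⁶ = 262144 reaches it, so n = 6.

6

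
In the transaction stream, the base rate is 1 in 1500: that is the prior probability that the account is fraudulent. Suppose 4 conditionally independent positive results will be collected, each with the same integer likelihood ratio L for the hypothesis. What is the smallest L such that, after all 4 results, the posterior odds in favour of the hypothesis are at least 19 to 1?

Prior odds = (1/1500)/(1499/1500) = 1/1499.
Target odds = 19.
Need L⁴ ≥ 19 ÷ (1/1499) = 28481.
12⁴ = 20736 < 28481 ≤ 28561 = 13⁴, so L = 13.

13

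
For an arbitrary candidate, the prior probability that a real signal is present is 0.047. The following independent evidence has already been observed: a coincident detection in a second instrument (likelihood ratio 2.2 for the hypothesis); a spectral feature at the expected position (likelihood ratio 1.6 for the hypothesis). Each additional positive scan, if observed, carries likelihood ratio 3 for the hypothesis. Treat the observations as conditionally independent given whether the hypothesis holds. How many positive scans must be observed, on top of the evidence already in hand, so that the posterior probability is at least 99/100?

Prior odds = 0.047/0.953 = 47/953.
Combined Bayes factor of the evidence already in hand = 2.2 × 1.6 = 3.52.
Odds after that evidence = (47/953) × 3.52 = 4136/23825.
Target odds = 0.99/0.01 = 99.
Need 3ⁿ ≥ 99 ÷ (4136/23825) = 214425/376.
3⁵ = 243 falls short of 214425/376 but 3⁶ = 729 reaches it, so n = 6.

6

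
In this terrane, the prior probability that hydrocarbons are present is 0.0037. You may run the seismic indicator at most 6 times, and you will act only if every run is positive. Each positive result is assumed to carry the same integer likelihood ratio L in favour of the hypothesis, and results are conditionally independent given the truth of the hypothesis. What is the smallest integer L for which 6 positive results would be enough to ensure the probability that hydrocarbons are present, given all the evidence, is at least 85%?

4

Prior odds = 0.0037/0.9963 = 37/9963.
Target odds = 0.85/0.15 = 17/3.
Need L⁶ ≥ 17/3 ÷ (37/9963) = 56457/37.
3⁶ = 729 < 56457/37 ≤ 4096 = 4⁶, so L = 4.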